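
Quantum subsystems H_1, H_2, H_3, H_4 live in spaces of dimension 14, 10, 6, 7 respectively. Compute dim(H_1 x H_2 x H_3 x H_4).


dim(H_1 x H_2 x H_3 x H_4) = 14 * 10 * 6 * 7
= 140 * 6 * 7
= 840 * 7
= 5880

5880


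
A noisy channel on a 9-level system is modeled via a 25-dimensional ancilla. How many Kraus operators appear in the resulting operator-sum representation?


Tracing out the environment in an orthonormal basis {|i>_E} gives Kraus operators K_i = <i|_E U |0>_E.
Number of Kraus operators = dim(H_env) = d_env
= 25

25


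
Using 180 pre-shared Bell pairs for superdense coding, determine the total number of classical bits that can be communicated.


Superdense coding allows 2 classical bits per shared entangled pair.
180 pair(s) -> 2 * 180 = 360 classical bits

360


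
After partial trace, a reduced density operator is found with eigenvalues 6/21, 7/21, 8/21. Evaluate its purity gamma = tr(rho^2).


tr(rho^2) = sum of eigenvalues squared
= (6/21)^2 + (7/21)^2 + (8/21)^2
= (36 + 49 + 64) / 441
= 149/441
= 0.3379

0.3379


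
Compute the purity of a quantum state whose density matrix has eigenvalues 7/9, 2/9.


tr(rho^2) = sum of eigenvalues squared
= (7/9)^2 + (2/9)^2
= (49 + 4) / 81
= 53/81
= 0.6543

0.6543


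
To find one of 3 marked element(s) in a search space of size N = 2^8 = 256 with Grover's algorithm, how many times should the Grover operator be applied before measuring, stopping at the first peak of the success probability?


After j Grover iterations the success probability is P(j) = sin^2((2j+1)*theta), where sin(theta) = sqrt(k/N).
N = 2^8 = 256, k = 3
sin(theta) = sqrt(k/N) = 0.1082531755
theta = arcsin(sqrt(k/N)) = 0.1084657303 rad
P(j) reaches its first maximum when (2j+1)*theta is as close as possible to pi/2, i.e. j = round(pi/(4*theta) - 1/2).
pi/(4*theta) - 1/2 = 6.7410
(For comparison, the common estimate pi/4 * sqrt(N/k) = 7.2552; the exact maximiser is used here.)
Optimal iterations = 7

7


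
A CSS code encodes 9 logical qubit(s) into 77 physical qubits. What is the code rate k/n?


Code rate R = k/n
= 9/77
= 0.1169

0.1169


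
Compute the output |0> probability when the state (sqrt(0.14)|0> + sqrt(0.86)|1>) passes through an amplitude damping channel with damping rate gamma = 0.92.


For amplitude damping with parameter gamma on state sqrt(a)|0> + sqrt(b)|1>:
alpha^2 = 0.14, beta^2 = 0.86
P(|0>) = alpha^2 + gamma * beta^2
= 0.14 + 0.92 * 0.86
= 0.14 + 0.7912
= 0.9312

0.9312


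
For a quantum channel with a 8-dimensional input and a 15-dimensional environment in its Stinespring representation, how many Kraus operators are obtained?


Tracing out the environment in an orthonormal basis {|i>_E} gives Kraus operators K_i = <i|_E U |0>_E.
Number of Kraus operators = dim(H_env) = d_env
= 15

15


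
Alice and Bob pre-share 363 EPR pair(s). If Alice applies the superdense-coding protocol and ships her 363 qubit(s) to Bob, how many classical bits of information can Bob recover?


Superdense coding allows 2 classical bits per shared entangled pair.
363 pair(s) -> 2 * 363 = 726 classical bits

726


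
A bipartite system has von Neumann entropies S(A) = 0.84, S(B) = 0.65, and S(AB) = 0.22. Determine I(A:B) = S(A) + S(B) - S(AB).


I(A:B) = S(A) + S(B) - S(AB)
= 0.84 + 0.65 - 0.22
= 1.2700

1.2700


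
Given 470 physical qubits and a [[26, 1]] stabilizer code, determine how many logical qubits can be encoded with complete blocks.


Each code block uses 26 physical qubits for 1 logical qubit(s).
Number of complete blocks = floor(470 / 26) = 18
Logical qubits = 18 * 1
= 18

18


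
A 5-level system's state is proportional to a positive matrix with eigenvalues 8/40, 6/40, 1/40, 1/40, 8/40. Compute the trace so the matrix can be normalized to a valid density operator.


tr(M) = sum of eigenvalues
= 8/40 + 6/40 + 1/40 + 1/40 + 8/40
= 24/40
= 0.6000

0.6000


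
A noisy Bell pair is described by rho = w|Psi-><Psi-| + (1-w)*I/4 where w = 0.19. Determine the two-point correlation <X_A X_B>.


|Psi-> = (|01> - |10>)/sqrt(2)
For the pure Bell state, <X_A X_B> = -1 (Bell-state Pauli correlator).
The maximally-mixed part I/4 has tr(I/4 * P tensor P) = 0 for any traceless Pauli P.
So <X_A X_B>_rho = w * (-1) + (1 - w) * 0
= 0.19 * (-1)
= -0.1900

-0.1900


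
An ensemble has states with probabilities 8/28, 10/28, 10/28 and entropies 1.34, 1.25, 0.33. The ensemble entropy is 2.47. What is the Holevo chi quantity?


chi = S(rho) - sum_i p_i * S(rho_i)
Weighted entropy = 8/28 * 1.34 + 10/28 * 1.25 + 10/28 * 0.33
= 0.9471
chi = 2.47 - 0.9471
= 1.5229

1.5229


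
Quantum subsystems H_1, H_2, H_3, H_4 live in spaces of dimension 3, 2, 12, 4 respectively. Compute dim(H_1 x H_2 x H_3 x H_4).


dim(H_1 x H_2 x H_3 x H_4) = 3 * 2 * 12 * 4
= 6 * 12 * 4
= 72 * 4
= 288

288


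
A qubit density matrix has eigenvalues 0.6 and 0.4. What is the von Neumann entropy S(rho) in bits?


S = -p*log2(p) - (1-p)*log2(1-p)
p = 0.6000, 1-p = 0.4000
= -0.6000 * log2(0.6000) - 0.4000 * log2(0.4000)
= -(-0.4422) - (-0.5288)
= 0.9710

0.9710


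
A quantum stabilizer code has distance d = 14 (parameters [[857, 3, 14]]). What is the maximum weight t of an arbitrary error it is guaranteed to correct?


Code parameters: [[857, 3, 14]], distance d = 14.
Number of correctable errors = floor((d-1)/2)
= floor((14 - 1)/2)
= floor(13/2)
= 6

6


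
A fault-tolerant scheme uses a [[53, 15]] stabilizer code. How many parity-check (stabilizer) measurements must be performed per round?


For an [[n,k]] stabilizer code:
Number of stabilizer generators = n - k
= 53 - 15
= 38

38


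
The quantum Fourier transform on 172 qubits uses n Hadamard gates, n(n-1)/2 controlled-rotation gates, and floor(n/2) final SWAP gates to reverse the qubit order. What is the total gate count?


Hadamard gates: 172
Controlled rotations: n*(n-1)/2 = 172*171/2 = 14706
SWAP gates: floor(n/2) = floor(172/2) = 86
Total = 172 + 14706 + 86
= 14964

14964


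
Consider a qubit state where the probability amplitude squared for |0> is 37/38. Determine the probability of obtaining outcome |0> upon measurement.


|alpha|^2 = 37/38 = 0.9737
|beta|^2 = 1 - 37/38 = 1/38 = 0.0263
P(|0>) = |alpha|^2 = 0.9737

0.9737


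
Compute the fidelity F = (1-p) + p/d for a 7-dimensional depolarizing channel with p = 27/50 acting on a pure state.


F = (1-p) + p/d
= (1 - 0.5400) + 0.5400/7
= 0.4600 + 0.0771
= 0.5371

0.5371


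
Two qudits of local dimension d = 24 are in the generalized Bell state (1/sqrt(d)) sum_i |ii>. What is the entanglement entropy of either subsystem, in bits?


For a maximally entangled state in d x d:
S = log2(d) = log2(24)
= 4.5850

4.5850


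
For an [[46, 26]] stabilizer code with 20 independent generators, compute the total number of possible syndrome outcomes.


Each stabilizer generator gives a binary (+1 or -1) measurement outcome.
With 20 independent generators:
Total syndromes = 2^20
= 1048576

1048576


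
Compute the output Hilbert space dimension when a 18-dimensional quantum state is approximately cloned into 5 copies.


Output space = H^(tensor 5) where dim(H) = 18
dim = 18^5
= 324 (after 2 factors)
= 5832 (after 3 factors)
= 104976 (after 4 factors)
= 1889568 (after 5 factors)
= 1889568

1889568


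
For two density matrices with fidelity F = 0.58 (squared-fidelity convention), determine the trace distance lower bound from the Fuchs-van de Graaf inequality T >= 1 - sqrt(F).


Fuchs-van de Graaf (squared-fidelity convention): 1 - sqrt(F) <= T <= sqrt(1 - F).
Lower bound: T >= 1 - sqrt(F)
sqrt(F) = sqrt(0.58) = 0.7616
T >= 1 - 0.7616
T >= 0.2384

0.2384


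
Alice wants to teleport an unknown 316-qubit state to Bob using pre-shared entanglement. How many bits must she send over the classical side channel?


Quantum teleportation requires 2 classical bits per qubit teleported.
316 qubit(s) -> 2 * 316 = 632 classical bits

632


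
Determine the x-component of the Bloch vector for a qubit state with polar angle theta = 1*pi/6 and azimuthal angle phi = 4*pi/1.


theta = 0.5236, phi = 12.5664
r_x = sin(theta)*cos(phi) = 0.5000 * 1.0000
r_x = 0.5000

0.5000


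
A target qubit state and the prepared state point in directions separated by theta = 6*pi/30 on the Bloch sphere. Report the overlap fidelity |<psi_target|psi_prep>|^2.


For states separated by angle theta on Bloch sphere:
F = cos^2(theta/2)
theta = 6*pi/30 = 0.6283
theta/2 = 0.3142
cos(theta/2) = 0.9511
F = 0.9045

0.9045


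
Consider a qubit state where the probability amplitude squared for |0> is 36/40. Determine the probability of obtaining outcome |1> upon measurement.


|alpha|^2 = 36/40 = 0.9000
|beta|^2 = 1 - 36/40 = 4/40 = 0.1000
P(|1>) = |beta|^2 = 0.1000

0.1000


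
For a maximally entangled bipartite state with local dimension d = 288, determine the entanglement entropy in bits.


For a maximally entangled state in d x d:
S = log2(d) = log2(288)
= 8.1699

8.1699


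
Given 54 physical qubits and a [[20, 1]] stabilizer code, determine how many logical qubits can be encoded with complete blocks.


Each code block uses 20 physical qubits for 1 logical qubit(s).
Number of complete blocks = floor(54 / 20) = 2
Logical qubits = 2 * 1
= 2

2


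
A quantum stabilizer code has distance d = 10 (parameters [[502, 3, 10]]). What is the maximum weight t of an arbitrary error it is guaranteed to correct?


Code parameters: [[502, 3, 10]], distance d = 10.
Number of correctable errors = floor((d-1)/2)
= floor((10 - 1)/2)
= floor(9/2)
= 4

4


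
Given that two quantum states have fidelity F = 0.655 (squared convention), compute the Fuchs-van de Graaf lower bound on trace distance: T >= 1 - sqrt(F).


Fuchs-van de Graaf (squared-fidelity convention): 1 - sqrt(F) <= T <= sqrt(1 - F).
Lower bound: T >= 1 - sqrt(F)
sqrt(F) = sqrt(0.655) = 0.8093
T >= 1 - 0.8093
T >= 0.1907

0.1907


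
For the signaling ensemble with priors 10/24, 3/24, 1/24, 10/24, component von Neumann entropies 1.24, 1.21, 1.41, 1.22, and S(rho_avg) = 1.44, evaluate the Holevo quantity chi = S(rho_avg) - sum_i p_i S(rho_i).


chi = S(rho) - sum_i p_i * S(rho_i)
Weighted entropy = 10/24 * 1.24 + 3/24 * 1.21 + 1/24 * 1.41 + 10/24 * 1.22
= 1.2350
chi = 1.44 - 1.2350
= 0.2050

0.2050


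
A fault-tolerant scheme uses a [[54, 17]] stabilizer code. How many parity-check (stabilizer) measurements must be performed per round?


For an [[n,k]] stabilizer code:
Number of stabilizer generators = n - k
= 54 - 17
= 37

37


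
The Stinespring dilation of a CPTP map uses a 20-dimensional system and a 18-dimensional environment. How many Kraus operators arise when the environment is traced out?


Tracing out the environment in an orthonormal basis {|i>_E} gives Kraus operators K_i = <i|_E U |0>_E.
Number of Kraus operators = dim(H_env) = d_env
= 18

18


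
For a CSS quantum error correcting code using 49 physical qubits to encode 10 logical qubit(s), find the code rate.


Code rate R = k/n
= 10/49
= 0.2041

0.2041


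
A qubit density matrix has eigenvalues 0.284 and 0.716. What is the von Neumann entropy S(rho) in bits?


S = -p*log2(p) - (1-p)*log2(1-p)
p = 0.2840, 1-p = 0.7160
= -0.2840 * log2(0.2840) - 0.7160 * log2(0.7160)
= -(-0.5158) - (-0.3451)
= 0.8608

0.8608


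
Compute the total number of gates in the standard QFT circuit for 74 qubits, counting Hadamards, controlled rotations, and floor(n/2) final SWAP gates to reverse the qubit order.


Hadamard gates: 74
Controlled rotations: n*(n-1)/2 = 74*73/2 = 2701
SWAP gates: floor(n/2) = floor(74/2) = 37
Total = 74 + 2701 + 37
= 2812

2812


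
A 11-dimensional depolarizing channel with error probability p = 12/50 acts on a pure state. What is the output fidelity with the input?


F = (1-p) + p/d
= (1 - 0.2400) + 0.2400/11
= 0.7600 + 0.0218
= 0.7818

0.7818


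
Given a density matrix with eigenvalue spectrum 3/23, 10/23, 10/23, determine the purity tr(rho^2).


tr(rho^2) = sum of eigenvalues squared
= (3/23)^2 + (10/23)^2 + (10/23)^2
= (9 + 100 + 100) / 529
= 209/529
= 0.3951

0.3951


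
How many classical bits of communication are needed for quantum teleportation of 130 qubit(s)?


Quantum teleportation requires 2 classical bits per qubit teleported.
130 qubit(s) -> 2 * 130 = 260 classical bits

260


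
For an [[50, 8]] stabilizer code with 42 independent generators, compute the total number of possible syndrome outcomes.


Each stabilizer generator gives a binary (+1 or -1) measurement outcome.
With 42 independent generators:
Total syndromes = 2^42
= 4398046511104

4398046511104


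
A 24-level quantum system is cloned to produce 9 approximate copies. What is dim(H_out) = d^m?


Output space = H^(tensor 9) where dim(H) = 24
dim = 24^9
= 576 (after 2 factors)
= 13824 (after 3 factors)
= 331776 (after 4 factors)
= 7962624 (after 5 factors)
= 191102976 (after 6 factors)
= 4586471424 (after 7 factors)
= 110075314176 (after 8 factors)
= 2641807540224 (after 9 factors)
= 2641807540224

2641807540224


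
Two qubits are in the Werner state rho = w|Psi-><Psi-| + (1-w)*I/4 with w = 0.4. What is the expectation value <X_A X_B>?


|Psi-> = (|01> - |10>)/sqrt(2)
For the pure Bell state, <X_A X_B> = -1 (Bell-state Pauli correlator).
The maximally-mixed part I/4 has tr(I/4 * P tensor P) = 0 for any traceless Pauli P.
So <X_A X_B>_rho = w * (-1) + (1 - w) * 0
= 0.4 * (-1)
= -0.4000

-0.4000


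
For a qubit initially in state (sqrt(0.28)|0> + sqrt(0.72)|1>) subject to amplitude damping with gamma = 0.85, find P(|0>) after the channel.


For amplitude damping with parameter gamma on state sqrt(a)|0> + sqrt(b)|1>:
alpha^2 = 0.28, beta^2 = 0.72
P(|0>) = alpha^2 + gamma * beta^2
= 0.28 + 0.85 * 0.72
= 0.28 + 0.6120
= 0.8920

0.8920


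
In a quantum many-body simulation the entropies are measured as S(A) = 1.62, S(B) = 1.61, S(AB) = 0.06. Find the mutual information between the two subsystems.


I(A:B) = S(A) + S(B) - S(AB)
= 1.62 + 1.61 - 0.06
= 3.1700

3.1700


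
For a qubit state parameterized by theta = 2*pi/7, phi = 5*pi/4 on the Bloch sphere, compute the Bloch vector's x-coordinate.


theta = 0.8976, phi = 3.9270
r_x = sin(theta)*cos(phi) = 0.7818 * -0.7071
r_x = -0.5528

-0.5528


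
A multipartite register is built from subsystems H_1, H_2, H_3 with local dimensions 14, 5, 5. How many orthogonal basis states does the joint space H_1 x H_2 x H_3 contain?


dim(H_1 x H_2 x H_3) = 14 * 5 * 5
= 70 * 5
= 350

350


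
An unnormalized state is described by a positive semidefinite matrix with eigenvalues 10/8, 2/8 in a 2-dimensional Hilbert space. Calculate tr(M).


tr(M) = sum of eigenvalues
= 10/8 + 2/8
= 12/8
= 1.5000

1.5000


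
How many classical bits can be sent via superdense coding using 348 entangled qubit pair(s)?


Superdense coding allows 2 classical bits per shared entangled pair.
348 pair(s) -> 2 * 348 = 696 classical bits

696


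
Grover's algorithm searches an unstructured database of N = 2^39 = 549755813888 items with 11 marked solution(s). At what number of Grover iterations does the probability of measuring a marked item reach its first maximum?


After j Grover iterations the success probability is P(j) = sin^2((2j+1)*theta), where sin(theta) = sqrt(k/N).
N = 2^39 = 549755813888, k = 11
sin(theta) = sqrt(k/N) = 4.473129043e-06
theta = arcsin(sqrt(k/N)) = 4.473129043e-06 rad
P(j) reaches its first maximum when (2j+1)*theta is as close as possible to pi/2, i.e. j = round(pi/(4*theta) - 1/2).
pi/(4*theta) - 1/2 = 175580.8784
(For comparison, the common estimate pi/4 * sqrt(N/k) = 175581.3784; the exact maximiser is used here.)
Optimal iterations = 175581

175581


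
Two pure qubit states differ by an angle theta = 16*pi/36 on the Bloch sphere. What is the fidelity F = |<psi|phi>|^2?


For states separated by angle theta on Bloch sphere:
F = cos^2(theta/2)
theta = 16*pi/36 = 1.3963
theta/2 = 0.6981
cos(theta/2) = 0.7660
F = 0.5868

0.5868


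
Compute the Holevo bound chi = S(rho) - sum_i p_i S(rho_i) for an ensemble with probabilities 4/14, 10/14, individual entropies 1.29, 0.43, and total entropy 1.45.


chi = S(rho) - sum_i p_i * S(rho_i)
Weighted entropy = 4/14 * 1.29 + 10/14 * 0.43
= 0.6757
chi = 1.45 - 0.6757
= 0.7743

0.7743


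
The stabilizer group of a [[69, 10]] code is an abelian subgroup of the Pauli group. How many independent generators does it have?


For an [[n,k]] stabilizer code:
Number of stabilizer generators = n - k
= 69 - 10
= 59

59


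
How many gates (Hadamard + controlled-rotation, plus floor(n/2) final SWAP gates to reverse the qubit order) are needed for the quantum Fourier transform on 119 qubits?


Hadamard gates: 119
Controlled rotations: n*(n-1)/2 = 119*118/2 = 7021
SWAP gates: floor(n/2) = floor(119/2) = 59
Total = 119 + 7021 + 59
= 7199

7199


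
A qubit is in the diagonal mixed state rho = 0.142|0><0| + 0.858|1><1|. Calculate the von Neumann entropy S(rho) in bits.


S = -p*log2(p) - (1-p)*log2(1-p)
p = 0.1420, 1-p = 0.8580
= -0.1420 * log2(0.1420) - 0.8580 * log2(0.8580)
= -(-0.3999) - (-0.1896)
= 0.5895

0.5895


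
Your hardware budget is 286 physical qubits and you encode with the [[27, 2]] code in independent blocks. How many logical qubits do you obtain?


Each code block uses 27 physical qubits for 2 logical qubit(s).
Number of complete blocks = floor(286 / 27) = 10
Logical qubits = 10 * 2
= 20

20


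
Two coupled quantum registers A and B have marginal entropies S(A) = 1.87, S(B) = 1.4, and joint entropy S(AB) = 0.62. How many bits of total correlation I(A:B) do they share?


I(A:B) = S(A) + S(B) - S(AB)
= 1.87 + 1.4 - 0.62
= 2.6500

2.6500


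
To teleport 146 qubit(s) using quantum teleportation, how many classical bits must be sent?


Quantum teleportation requires 2 classical bits per qubit teleported.
146 qubit(s) -> 2 * 146 = 292 classical bits

292


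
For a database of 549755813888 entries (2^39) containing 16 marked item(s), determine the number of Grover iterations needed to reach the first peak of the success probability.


After j Grover iterations the success probability is P(j) = sin^2((2j+1)*theta), where sin(theta) = sqrt(k/N).
N = 2^39 = 549755813888, k = 16
sin(theta) = sqrt(k/N) = 5.394796609e-06
theta = arcsin(sqrt(k/N)) = 5.394796609e-06 rad
P(j) reaches its first maximum when (2j+1)*theta is as close as possible to pi/2, i.e. j = round(pi/(4*theta) - 1/2).
pi/(4*theta) - 1/2 = 145583.8881
(For comparison, the common estimate pi/4 * sqrt(N/k) = 145584.3881; the exact maximiser is used here.)
Optimal iterations = 145584

145584


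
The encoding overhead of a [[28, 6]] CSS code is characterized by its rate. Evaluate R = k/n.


Code rate R = k/n
= 6/28
= 0.2143

0.2143


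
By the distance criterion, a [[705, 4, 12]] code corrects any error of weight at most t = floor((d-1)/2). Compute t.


Code parameters: [[705, 4, 12]], distance d = 12.
Number of correctable errors = floor((d-1)/2)
= floor((12 - 1)/2)
= floor(11/2)
= 5

5


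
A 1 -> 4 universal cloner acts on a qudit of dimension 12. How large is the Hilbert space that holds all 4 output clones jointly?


Output space = H^(tensor 4) where dim(H) = 12
dim = 12^4
= 144 (after 2 factors)
= 1728 (after 3 factors)
= 20736 (after 4 factors)
= 20736

20736


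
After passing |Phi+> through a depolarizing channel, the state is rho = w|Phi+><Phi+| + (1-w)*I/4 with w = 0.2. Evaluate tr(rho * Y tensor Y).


|Phi+> = (|00> + |11>)/sqrt(2)
For the pure Bell state, <Y_A Y_B> = -1 (Bell-state Pauli correlator).
The maximally-mixed part I/4 has tr(I/4 * P tensor P) = 0 for any traceless Pauli P.
So <Y_A Y_B>_rho = w * (-1) + (1 - w) * 0
= 0.2 * (-1)
= -0.2000

-0.2000


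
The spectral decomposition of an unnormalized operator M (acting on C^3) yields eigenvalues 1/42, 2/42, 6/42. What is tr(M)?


tr(M) = sum of eigenvalues
= 1/42 + 2/42 + 6/42
= 9/42
= 0.2143

0.2143


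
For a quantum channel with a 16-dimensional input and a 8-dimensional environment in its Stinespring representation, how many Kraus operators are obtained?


Tracing out the environment in an orthonormal basis {|i>_E} gives Kraus operators K_i = <i|_E U |0>_E.
Number of Kraus operators = dim(H_env) = d_env
= 8

8


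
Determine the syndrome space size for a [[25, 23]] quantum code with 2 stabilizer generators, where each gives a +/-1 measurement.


Each stabilizer generator gives a binary (+1 or -1) measurement outcome.
With 2 independent generators:
Total syndromes = 2^2
= 4

4


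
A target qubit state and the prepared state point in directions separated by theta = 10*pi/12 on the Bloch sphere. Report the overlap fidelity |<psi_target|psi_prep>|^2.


For states separated by angle theta on Bloch sphere:
F = cos^2(theta/2)
theta = 10*pi/12 = 2.6180
theta/2 = 1.3090
cos(theta/2) = 0.2588
F = 0.0670

0.0670


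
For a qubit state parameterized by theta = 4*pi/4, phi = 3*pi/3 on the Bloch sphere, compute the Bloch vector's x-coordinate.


theta = 3.1416, phi = 3.1416
r_x = sin(theta)*cos(phi) = 0.0000 * -1.0000
r_x = 0.0000

0.0000


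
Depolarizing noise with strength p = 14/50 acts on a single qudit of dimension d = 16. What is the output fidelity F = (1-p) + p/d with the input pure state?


F = (1-p) + p/d
= (1 - 0.2800) + 0.2800/16
= 0.7200 + 0.0175
= 0.7375

0.7375


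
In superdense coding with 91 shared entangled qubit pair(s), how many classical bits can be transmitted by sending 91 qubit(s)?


Superdense coding allows 2 classical bits per shared entangled pair.
91 pair(s) -> 2 * 91 = 182 classical bits

182


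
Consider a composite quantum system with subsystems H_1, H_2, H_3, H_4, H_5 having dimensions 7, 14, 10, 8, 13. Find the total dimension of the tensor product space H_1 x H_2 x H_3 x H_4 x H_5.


dim(H_1 x H_2 x H_3 x H_4 x H_5) = 7 * 14 * 10 * 8 * 13
= 98 * 10 * 8 * 13
= 980 * 8 * 13
= 7840 * 13
= 101920

101920


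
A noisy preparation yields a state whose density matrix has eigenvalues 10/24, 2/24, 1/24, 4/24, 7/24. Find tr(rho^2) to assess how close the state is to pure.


tr(rho^2) = sum of eigenvalues squared
= (10/24)^2 + (2/24)^2 + (1/24)^2 + (4/24)^2 + (7/24)^2
= (100 + 4 + 1 + 16 + 49) / 576
= 170/576
= 0.2951

0.2951


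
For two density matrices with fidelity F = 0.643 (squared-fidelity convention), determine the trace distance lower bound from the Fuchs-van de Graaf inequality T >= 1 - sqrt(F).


Fuchs-van de Graaf (squared-fidelity convention): 1 - sqrt(F) <= T <= sqrt(1 - F).
Lower bound: T >= 1 - sqrt(F)
sqrt(F) = sqrt(0.643) = 0.8019
T >= 1 - 0.8019
T >= 0.1981

0.1981


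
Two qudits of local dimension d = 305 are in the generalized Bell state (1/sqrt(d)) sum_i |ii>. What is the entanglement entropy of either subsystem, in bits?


For a maximally entangled state in d x d:
S = log2(d) = log2(305)
= 8.2527

8.2527


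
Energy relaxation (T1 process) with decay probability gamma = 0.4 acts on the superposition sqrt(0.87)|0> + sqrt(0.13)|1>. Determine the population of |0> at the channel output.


For amplitude damping with parameter gamma on state sqrt(a)|0> + sqrt(b)|1>:
alpha^2 = 0.87, beta^2 = 0.13
P(|0>) = alpha^2 + gamma * beta^2
= 0.87 + 0.4 * 0.13
= 0.87 + 0.0520
= 0.9220

0.9220


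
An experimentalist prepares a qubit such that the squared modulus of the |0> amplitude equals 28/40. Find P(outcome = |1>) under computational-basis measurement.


|alpha|^2 = 28/40 = 0.7000
|beta|^2 = 1 - 28/40 = 12/40 = 0.3000
P(|1>) = |beta|^2 = 0.3000

0.3000


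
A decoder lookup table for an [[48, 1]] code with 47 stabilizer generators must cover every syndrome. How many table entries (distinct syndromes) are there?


Each stabilizer generator gives a binary (+1 or -1) measurement outcome.
With 47 independent generators:
Total syndromes = 2^47
= 140737488355328

140737488355328


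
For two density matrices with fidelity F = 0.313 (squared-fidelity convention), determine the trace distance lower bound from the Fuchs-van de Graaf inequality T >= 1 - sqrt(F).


Fuchs-van de Graaf (squared-fidelity convention): 1 - sqrt(F) <= T <= sqrt(1 - F).
Lower bound: T >= 1 - sqrt(F)
sqrt(F) = sqrt(0.313) = 0.5595
T >= 1 - 0.5595
T >= 0.4405

0.4405


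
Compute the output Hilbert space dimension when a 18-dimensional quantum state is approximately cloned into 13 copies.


Output space = H^(tensor 13) where dim(H) = 18
dim = 18^13
= 324 (after 2 factors)
= 5832 (after 3 factors)
= 104976 (after 4 factors)
= 1889568 (after 5 factors)
= 34012224 (after 6 factors)
= 612220032 (after 7 factors)
= 11019960576 (after 8 factors)
= 198359290368 (after 9 factors)
= 3570467226624 (after 10 factors)
= 64268410079232 (after 11 factors)
= 1156831381426176 (after 12 factors)
= 20822964865671168 (after 13 factors)
= 20822964865671168

20822964865671168


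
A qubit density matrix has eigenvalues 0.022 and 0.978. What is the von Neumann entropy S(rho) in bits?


S = -p*log2(p) - (1-p)*log2(1-p)
p = 0.0220, 1-p = 0.9780
= -0.0220 * log2(0.0220) - 0.9780 * log2(0.9780)
= -(-0.1211) - (-0.0314)
= 0.1525

0.1525


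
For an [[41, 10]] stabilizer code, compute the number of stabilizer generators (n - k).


For an [[n,k]] stabilizer code:
Number of stabilizer generators = n - k
= 41 - 10
= 31

31


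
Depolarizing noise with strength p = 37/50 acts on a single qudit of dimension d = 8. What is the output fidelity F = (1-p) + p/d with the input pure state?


F = (1-p) + p/d
= (1 - 0.7400) + 0.7400/8
= 0.2600 + 0.0925
= 0.3525

0.3525


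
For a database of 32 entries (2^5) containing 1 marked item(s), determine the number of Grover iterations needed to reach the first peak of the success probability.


After j Grover iterations the success probability is P(j) = sin^2((2j+1)*theta), where sin(theta) = sqrt(k/N).
N = 2^5 = 32, k = 1
sin(theta) = sqrt(k/N) = 0.1767766953
theta = arcsin(sqrt(k/N)) = 0.1777106008 rad
P(j) reaches its first maximum when (2j+1)*theta is as close as possible to pi/2, i.e. j = round(pi/(4*theta) - 1/2).
pi/(4*theta) - 1/2 = 3.9195
(For comparison, the common estimate pi/4 * sqrt(N/k) = 4.4429; the exact maximiser is used here.)
Optimal iterations = 4

4


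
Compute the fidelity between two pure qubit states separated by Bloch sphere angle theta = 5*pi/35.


For states separated by angle theta on Bloch sphere:
F = cos^2(theta/2)
theta = 5*pi/35 = 0.4488
theta/2 = 0.2244
cos(theta/2) = 0.9749
F = 0.9505

0.9505


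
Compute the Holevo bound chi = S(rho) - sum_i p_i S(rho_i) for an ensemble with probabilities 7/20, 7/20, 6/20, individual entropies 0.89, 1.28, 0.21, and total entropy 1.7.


chi = S(rho) - sum_i p_i * S(rho_i)
Weighted entropy = 7/20 * 0.89 + 7/20 * 1.28 + 6/20 * 0.21
= 0.8225
chi = 1.7 - 0.8225
= 0.8775

0.8775


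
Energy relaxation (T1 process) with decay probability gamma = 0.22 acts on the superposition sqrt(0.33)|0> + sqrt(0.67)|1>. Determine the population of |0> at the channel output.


For amplitude damping with parameter gamma on state sqrt(a)|0> + sqrt(b)|1>:
alpha^2 = 0.33, beta^2 = 0.67
P(|0>) = alpha^2 + gamma * beta^2
= 0.33 + 0.22 * 0.67
= 0.33 + 0.1474
= 0.4774

0.4774


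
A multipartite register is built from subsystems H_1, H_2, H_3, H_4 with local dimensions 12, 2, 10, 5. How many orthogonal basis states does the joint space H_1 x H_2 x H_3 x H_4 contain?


dim(H_1 x H_2 x H_3 x H_4) = 12 * 2 * 10 * 5
= 24 * 10 * 5
= 240 * 5
= 1200

1200


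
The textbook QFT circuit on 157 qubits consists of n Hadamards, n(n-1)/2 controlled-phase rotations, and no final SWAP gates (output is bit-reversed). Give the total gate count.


Hadamard gates: 157
Controlled rotations: n*(n-1)/2 = 157*156/2 = 12246
SWAP gates: 0 (omitted)
Total = 157 + 12246
= 12403

12403


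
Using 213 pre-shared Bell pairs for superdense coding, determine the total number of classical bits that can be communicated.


Superdense coding allows 2 classical bits per shared entangled pair.
213 pair(s) -> 2 * 213 = 426 classical bits

426


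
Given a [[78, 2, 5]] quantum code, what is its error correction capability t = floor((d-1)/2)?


Code parameters: [[78, 2, 5]], distance d = 5.
Number of correctable errors = floor((d-1)/2)
= floor((5 - 1)/2)
= floor(4/2)
= 2

2


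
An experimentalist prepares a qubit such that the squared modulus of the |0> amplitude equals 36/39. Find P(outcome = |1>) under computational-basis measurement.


|alpha|^2 = 36/39 = 0.9231
|beta|^2 = 1 - 36/39 = 3/39 = 0.0769
P(|1>) = |beta|^2 = 0.0769

0.0769


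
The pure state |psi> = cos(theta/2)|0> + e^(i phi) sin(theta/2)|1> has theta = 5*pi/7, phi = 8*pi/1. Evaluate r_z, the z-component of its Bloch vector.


theta = 2.2440, phi = 25.1327
r_z = cos(theta) = -0.6235

-0.6235


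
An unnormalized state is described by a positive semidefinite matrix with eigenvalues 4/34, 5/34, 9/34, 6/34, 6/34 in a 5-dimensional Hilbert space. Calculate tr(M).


tr(M) = sum of eigenvalues
= 4/34 + 5/34 + 9/34 + 6/34 + 6/34
= 30/34
= 0.8824

0.8824


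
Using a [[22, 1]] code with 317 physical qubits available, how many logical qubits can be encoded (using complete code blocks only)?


Each code block uses 22 physical qubits for 1 logical qubit(s).
Number of complete blocks = floor(317 / 22) = 14
Logical qubits = 14 * 1
= 14

14


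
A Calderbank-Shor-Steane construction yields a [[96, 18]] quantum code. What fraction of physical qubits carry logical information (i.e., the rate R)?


Code rate R = k/n
= 18/96
= 0.1875

0.1875


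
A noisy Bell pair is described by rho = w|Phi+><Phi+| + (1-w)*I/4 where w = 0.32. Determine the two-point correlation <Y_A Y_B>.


|Phi+> = (|00> + |11>)/sqrt(2)
For the pure Bell state, <Y_A Y_B> = -1 (Bell-state Pauli correlator).
The maximally-mixed part I/4 has tr(I/4 * P tensor P) = 0 for any traceless Pauli P.
So <Y_A Y_B>_rho = w * (-1) + (1 - w) * 0
= 0.32 * (-1)
= -0.3200

-0.3200


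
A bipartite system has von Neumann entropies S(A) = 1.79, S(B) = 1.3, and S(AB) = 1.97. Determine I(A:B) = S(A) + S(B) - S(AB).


I(A:B) = S(A) + S(B) - S(AB)
= 1.79 + 1.3 - 1.97
= 1.1200

1.1200


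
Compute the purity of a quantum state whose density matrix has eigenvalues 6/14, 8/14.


tr(rho^2) = sum of eigenvalues squared
= (6/14)^2 + (8/14)^2
= (36 + 64) / 196
= 100/196
= 0.5102

0.5102


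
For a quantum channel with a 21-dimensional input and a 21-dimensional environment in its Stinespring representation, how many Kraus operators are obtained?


Tracing out the environment in an orthonormal basis {|i>_E} gives Kraus operators K_i = <i|_E U |0>_E.
Number of Kraus operators = dim(H_env) = d_env
= 21

21


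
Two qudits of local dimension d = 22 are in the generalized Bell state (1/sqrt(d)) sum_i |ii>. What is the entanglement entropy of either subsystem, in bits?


For a maximally entangled state in d x d:
S = log2(d) = log2(22)
= 4.4594

4.4594


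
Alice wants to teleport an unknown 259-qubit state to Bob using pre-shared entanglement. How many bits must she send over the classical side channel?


Quantum teleportation requires 2 classical bits per qubit teleported.
259 qubit(s) -> 2 * 259 = 518 classical bits

518


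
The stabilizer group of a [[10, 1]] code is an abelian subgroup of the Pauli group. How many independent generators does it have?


For an [[n,k]] stabilizer code:
Number of stabilizer generators = n - k
= 10 - 1
= 9

9


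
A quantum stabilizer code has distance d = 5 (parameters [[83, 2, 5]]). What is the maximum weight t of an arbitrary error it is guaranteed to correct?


Code parameters: [[83, 2, 5]], distance d = 5.
Number of correctable errors = floor((d-1)/2)
= floor((5 - 1)/2)
= floor(4/2)
= 2

2


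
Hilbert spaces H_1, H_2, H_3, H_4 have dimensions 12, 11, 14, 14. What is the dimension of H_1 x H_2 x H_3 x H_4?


dim(H_1 x H_2 x H_3 x H_4) = 12 * 11 * 14 * 14
= 132 * 14 * 14
= 1848 * 14
= 25872

25872


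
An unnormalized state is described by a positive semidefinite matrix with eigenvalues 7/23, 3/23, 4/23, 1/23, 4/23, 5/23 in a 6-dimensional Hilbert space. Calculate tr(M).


tr(M) = sum of eigenvalues
= 7/23 + 3/23 + 4/23 + 1/23 + 4/23 + 5/23
= 24/23
= 1.0435

1.0435


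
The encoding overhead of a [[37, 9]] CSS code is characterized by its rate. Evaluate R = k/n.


Code rate R = k/n
= 9/37
= 0.2432

0.2432


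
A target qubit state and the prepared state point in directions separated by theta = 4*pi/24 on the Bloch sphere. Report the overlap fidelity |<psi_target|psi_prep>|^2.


For states separated by angle theta on Bloch sphere:
F = cos^2(theta/2)
theta = 4*pi/24 = 0.5236
theta/2 = 0.2618
cos(theta/2) = 0.9659
F = 0.9330

0.9330


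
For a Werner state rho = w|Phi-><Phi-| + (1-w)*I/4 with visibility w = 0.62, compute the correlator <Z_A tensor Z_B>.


|Phi-> = (|00> - |11>)/sqrt(2)
For the pure Bell state, <Z_A Z_B> = +1 (Bell-state Pauli correlator).
The maximally-mixed part I/4 has tr(I/4 * P tensor P) = 0 for any traceless Pauli P.
So <Z_A Z_B>_rho = w * (+1) + (1 - w) * 0
= 0.62 * (+1)
= 0.6200

0.6200


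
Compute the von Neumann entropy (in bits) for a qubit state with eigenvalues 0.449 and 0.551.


S = -p*log2(p) - (1-p)*log2(1-p)
p = 0.4490, 1-p = 0.5510
= -0.4490 * log2(0.4490) - 0.5510 * log2(0.5510)
= -(-0.5187) - (-0.4738)
= 0.9925

0.9925


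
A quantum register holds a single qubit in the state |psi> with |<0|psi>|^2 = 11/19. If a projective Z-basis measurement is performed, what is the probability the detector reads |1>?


|alpha|^2 = 11/19 = 0.5789
|beta|^2 = 1 - 11/19 = 8/19 = 0.4211
P(|1>) = |beta|^2 = 0.4211

0.4211


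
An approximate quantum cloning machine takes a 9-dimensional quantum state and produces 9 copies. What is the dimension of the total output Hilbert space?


Output space = H^(tensor 9) where dim(H) = 9
dim = 9^9
= 81 (after 2 factors)
= 729 (after 3 factors)
= 6561 (after 4 factors)
= 59049 (after 5 factors)
= 531441 (after 6 factors)
= 4782969 (after 7 factors)
= 43046721 (after 8 factors)
= 387420489 (after 9 factors)
= 387420489

387420489


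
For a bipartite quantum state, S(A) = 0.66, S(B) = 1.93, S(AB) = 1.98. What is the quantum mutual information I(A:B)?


I(A:B) = S(A) + S(B) - S(AB)
= 0.66 + 1.93 - 1.98
= 0.6100

0.6100


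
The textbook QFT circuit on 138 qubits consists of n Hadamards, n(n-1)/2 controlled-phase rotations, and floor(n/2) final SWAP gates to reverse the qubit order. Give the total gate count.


Hadamard gates: 138
Controlled rotations: n*(n-1)/2 = 138*137/2 = 9453
SWAP gates: floor(n/2) = floor(138/2) = 69
Total = 138 + 9453 + 69
= 9660

9660


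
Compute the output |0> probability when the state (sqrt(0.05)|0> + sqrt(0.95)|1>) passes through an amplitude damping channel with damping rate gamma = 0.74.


For amplitude damping with parameter gamma on state sqrt(a)|0> + sqrt(b)|1>:
alpha^2 = 0.05, beta^2 = 0.95
P(|0>) = alpha^2 + gamma * beta^2
= 0.05 + 0.74 * 0.95
= 0.05 + 0.7030
= 0.7530

0.7530


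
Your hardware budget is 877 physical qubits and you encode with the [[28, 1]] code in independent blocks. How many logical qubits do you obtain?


Each code block uses 28 physical qubits for 1 logical qubit(s).
Number of complete blocks = floor(877 / 28) = 31
Logical qubits = 31 * 1
= 31

31


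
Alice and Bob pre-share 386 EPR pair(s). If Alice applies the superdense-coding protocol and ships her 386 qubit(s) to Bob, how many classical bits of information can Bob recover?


Superdense coding allows 2 classical bits per shared entangled pair.
386 pair(s) -> 2 * 386 = 772 classical bits

772


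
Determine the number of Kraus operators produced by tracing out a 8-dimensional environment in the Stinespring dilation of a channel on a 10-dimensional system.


Tracing out the environment in an orthonormal basis {|i>_E} gives Kraus operators K_i = <i|_E U |0>_E.
Number of Kraus operators = dim(H_env) = d_env
= 8

8


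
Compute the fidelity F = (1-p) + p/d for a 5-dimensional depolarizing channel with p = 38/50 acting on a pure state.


F = (1-p) + p/d
= (1 - 0.7600) + 0.7600/5
= 0.2400 + 0.1520
= 0.3920

0.3920


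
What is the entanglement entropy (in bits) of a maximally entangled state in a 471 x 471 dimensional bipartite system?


For a maximally entangled state in d x d:
S = log2(d) = log2(471)
= 8.8796

8.8796


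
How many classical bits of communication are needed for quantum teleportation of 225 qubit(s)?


Quantum teleportation requires 2 classical bits per qubit teleported.
225 qubit(s) -> 2 * 225 = 450 classical bits

450


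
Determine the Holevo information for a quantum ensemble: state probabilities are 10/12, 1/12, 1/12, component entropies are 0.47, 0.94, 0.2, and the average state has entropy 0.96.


chi = S(rho) - sum_i p_i * S(rho_i)
Weighted entropy = 10/12 * 0.47 + 1/12 * 0.94 + 1/12 * 0.2
= 0.4867
chi = 0.96 - 0.4867
= 0.4733

0.4733


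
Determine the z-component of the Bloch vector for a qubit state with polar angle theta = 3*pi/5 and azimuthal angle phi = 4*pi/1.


theta = 1.8850, phi = 12.5664
r_z = cos(theta) = -0.3090

-0.3090


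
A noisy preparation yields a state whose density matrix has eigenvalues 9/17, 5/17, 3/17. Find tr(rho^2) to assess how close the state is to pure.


tr(rho^2) = sum of eigenvalues squared
= (9/17)^2 + (5/17)^2 + (3/17)^2
= (81 + 25 + 9) / 289
= 115/289
= 0.3979

0.3979


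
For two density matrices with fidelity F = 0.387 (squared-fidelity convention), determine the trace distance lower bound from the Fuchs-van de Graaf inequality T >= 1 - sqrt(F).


Fuchs-van de Graaf (squared-fidelity convention): 1 - sqrt(F) <= T <= sqrt(1 - F).
Lower bound: T >= 1 - sqrt(F)
sqrt(F) = sqrt(0.387) = 0.6221
T >= 1 - 0.6221
T >= 0.3779

0.3779


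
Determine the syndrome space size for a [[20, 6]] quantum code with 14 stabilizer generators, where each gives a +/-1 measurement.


Each stabilizer generator gives a binary (+1 or -1) measurement outcome.
With 14 independent generators:
Total syndromes = 2^14
= 16384

16384


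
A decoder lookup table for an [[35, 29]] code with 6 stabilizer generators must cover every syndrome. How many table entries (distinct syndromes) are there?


Each stabilizer generator gives a binary (+1 or -1) measurement outcome.
With 6 independent generators:
Total syndromes = 2^6
= 64

64


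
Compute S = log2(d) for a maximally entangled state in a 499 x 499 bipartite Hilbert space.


For a maximally entangled state in d x d:
S = log2(d) = log2(499)
= 8.9629

8.9629


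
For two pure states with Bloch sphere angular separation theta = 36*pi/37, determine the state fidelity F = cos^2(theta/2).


For states separated by angle theta on Bloch sphere:
F = cos^2(theta/2)
theta = 36*pi/37 = 3.0567
theta/2 = 1.5283
cos(theta/2) = 0.0424
F = 0.0018

0.0018


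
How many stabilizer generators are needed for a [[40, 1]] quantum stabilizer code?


For an [[n,k]] stabilizer code:
Number of stabilizer generators = n - k
= 40 - 1
= 39

39


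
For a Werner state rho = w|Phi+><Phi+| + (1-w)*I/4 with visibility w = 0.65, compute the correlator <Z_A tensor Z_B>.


|Phi+> = (|00> + |11>)/sqrt(2)
For the pure Bell state, <Z_A Z_B> = +1 (Bell-state Pauli correlator).
The maximally-mixed part I/4 has tr(I/4 * P tensor P) = 0 for any traceless Pauli P.
So <Z_A Z_B>_rho = w * (+1) + (1 - w) * 0
= 0.65 * (+1)
= 0.6500

0.6500


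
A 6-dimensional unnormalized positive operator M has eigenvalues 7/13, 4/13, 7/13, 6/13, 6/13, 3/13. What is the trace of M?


tr(M) = sum of eigenvalues
= 7/13 + 4/13 + 7/13 + 6/13 + 6/13 + 3/13
= 33/13
= 2.5385

2.5385


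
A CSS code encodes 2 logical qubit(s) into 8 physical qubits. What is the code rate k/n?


Code rate R = k/n
= 2/8
= 0.2500

0.2500
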